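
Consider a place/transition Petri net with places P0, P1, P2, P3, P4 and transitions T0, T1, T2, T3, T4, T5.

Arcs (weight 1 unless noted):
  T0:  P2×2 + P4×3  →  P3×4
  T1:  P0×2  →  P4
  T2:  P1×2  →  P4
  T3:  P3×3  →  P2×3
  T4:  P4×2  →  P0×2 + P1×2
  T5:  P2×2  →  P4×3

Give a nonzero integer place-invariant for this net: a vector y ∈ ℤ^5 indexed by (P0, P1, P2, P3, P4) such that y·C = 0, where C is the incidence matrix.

y = (P0:1, P1:1, P2:3, P3:3, P4:2)

Incidence matrix C (rows=places, cols=transitions):
       T0   T1   T2   T3   T4   T5
   P0   0   -2    0    0    2    0
   P1   0    0   -2    0    2    0
   P2  -2    0    0    3    0   -2
   P3   4    0    0   -3    0    0
   P4  -3    1    1    0   -2    3

Candidate y = [1, 1, 3, 3, 2]; check y·C column-wise:
  col T0: 1·0 + 1·0 + 3·-2 + 3·4 + 2·-3 = 0
  col T1: 1·-2 + 1·0 + 3·0 + 3·0 + 2·1 = 0
  col T2: 1·0 + 1·-2 + 3·0 + 3·0 + 2·1 = 0
  col T3: 1·0 + 1·0 + 3·3 + 3·-3 + 2·0 = 0
  col T4: 1·2 + 1·2 + 3·0 + 3·0 + 2·-2 = 0
  col T5: 1·0 + 1·0 + 3·-2 + 3·0 + 2·3 = 0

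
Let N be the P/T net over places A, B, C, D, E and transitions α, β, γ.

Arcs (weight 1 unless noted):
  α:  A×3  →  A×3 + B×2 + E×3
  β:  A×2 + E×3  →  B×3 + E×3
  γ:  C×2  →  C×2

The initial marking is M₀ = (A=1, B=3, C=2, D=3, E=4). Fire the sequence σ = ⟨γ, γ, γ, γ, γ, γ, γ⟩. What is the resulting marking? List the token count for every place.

(A=1, B=3, C=2, D=3, E=4)

step 1: fire γ:  (A=1, B=3, C=2, D=3, E=4) → (A=1, B=3, C=2, D=3, E=4)
step 2: fire γ:  (A=1, B=3, C=2, D=3, E=4) → (A=1, B=3, C=2, D=3, E=4)
step 3: fire γ:  (A=1, B=3, C=2, D=3, E=4) → (A=1, B=3, C=2, D=3, E=4)
step 4: fire γ:  (A=1, B=3, C=2, D=3, E=4) → (A=1, B=3, C=2, D=3, E=4)
step 5: fire γ:  (A=1, B=3, C=2, D=3, E=4) → (A=1, B=3, C=2, D=3, E=4)
step 6: fire γ:  (A=1, B=3, C=2, D=3, E=4) → (A=1, B=3, C=2, D=3, E=4)
step 7: fire γ:  (A=1, B=3, C=2, D=3, E=4) → (A=1, B=3, C=2, D=3, E=4)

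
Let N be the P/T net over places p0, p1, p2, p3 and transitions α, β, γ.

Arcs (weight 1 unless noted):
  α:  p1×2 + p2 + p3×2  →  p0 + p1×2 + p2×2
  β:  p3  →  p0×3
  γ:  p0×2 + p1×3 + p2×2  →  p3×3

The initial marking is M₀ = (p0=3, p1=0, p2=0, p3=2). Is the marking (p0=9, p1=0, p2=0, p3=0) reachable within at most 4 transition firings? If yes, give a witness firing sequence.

step 1: fire β:  (p0=3, p1=0, p2=0, p3=2) → (p0=6, p1=0, p2=0, p3=1)
step 2: fire β:  (p0=6, p1=0, p2=0, p3=1) → (p0=9, p1=0, p2=0, p3=0)

YES — reachable via ⟨β, β⟩ (2 firings)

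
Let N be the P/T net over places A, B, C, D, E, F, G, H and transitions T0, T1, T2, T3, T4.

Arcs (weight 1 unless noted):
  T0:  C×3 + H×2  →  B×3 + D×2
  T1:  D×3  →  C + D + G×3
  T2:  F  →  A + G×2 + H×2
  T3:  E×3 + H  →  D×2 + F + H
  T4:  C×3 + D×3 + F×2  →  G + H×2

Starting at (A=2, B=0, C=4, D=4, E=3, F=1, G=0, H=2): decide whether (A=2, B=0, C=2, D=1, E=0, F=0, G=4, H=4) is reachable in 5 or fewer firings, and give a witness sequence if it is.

step 1: fire T1:  (A=2, B=0, C=4, D=4, E=3, F=1, G=0, H=2) → (A=2, B=0, C=5, D=2, E=3, F=1, G=3, H=2)
step 2: fire T3:  (A=2, B=0, C=5, D=2, E=3, F=1, G=3, H=2) → (A=2, B=0, C=5, D=4, E=0, F=2, G=3, H=2)
step 3: fire T4:  (A=2, B=0, C=5, D=4, E=0, F=2, G=3, H=2) → (A=2, B=0, C=2, D=1, E=0, F=0, G=4, H=4)

YES — reachable via ⟨T1, T3, T4⟩ (3 firings)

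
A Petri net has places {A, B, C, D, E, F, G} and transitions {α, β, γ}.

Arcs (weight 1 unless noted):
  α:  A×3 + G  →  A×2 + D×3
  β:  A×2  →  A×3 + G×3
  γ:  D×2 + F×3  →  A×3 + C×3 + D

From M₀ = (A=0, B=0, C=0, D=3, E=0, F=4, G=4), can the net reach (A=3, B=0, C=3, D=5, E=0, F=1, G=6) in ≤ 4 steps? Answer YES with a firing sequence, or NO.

YES — reachable via ⟨γ, α, β⟩ (3 firings)

step 1: fire γ:  (A=0, B=0, C=0, D=3, E=0, F=4, G=4) → (A=3, B=0, C=3, D=2, E=0, F=1, G=4)
step 2: fire α:  (A=3, B=0, C=3, D=2, E=0, F=1, G=4) → (A=2, B=0, C=3, D=5, E=0, F=1, G=3)
step 3: fire β:  (A=2, B=0, C=3, D=5, E=0, F=1, G=3) → (A=3, B=0, C=3, D=5, E=0, F=1, G=6)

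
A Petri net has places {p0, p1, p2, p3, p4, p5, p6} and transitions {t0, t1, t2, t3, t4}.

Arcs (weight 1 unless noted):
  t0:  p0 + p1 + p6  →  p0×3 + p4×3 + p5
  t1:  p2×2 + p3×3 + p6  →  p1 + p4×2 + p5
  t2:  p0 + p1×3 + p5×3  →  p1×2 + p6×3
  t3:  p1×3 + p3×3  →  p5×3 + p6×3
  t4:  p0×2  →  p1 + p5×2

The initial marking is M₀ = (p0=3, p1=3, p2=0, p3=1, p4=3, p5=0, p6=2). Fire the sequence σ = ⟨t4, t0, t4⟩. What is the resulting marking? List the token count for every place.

(p0=1, p1=4, p2=0, p3=1, p4=6, p5=5, p6=1)

step 1: fire t4:  (p0=3, p1=3, p2=0, p3=1, p4=3, p5=0, p6=2) → (p0=1, p1=4, p2=0, p3=1, p4=3, p5=2, p6=2)
step 2: fire t0:  (p0=1, p1=4, p2=0, p3=1, p4=3, p5=2, p6=2) → (p0=3, p1=3, p2=0, p3=1, p4=6, p5=3, p6=1)
step 3: fire t4:  (p0=3, p1=3, p2=0, p3=1, p4=6, p5=3, p6=1) → (p0=1, p1=4, p2=0, p3=1, p4=6, p5=5, p6=1)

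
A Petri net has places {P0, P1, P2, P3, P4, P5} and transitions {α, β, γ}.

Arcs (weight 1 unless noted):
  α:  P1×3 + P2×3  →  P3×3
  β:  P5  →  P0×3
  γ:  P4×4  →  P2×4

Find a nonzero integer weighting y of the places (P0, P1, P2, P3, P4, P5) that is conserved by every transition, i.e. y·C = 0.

y = (P0:0, P1:1, P2:0, P3:1, P4:0, P5:0)

Incidence matrix C (rows=places, cols=transitions):
        α    β    γ
   P0   0    3    0
   P1  -3    0    0
   P2  -3    0    4
   P3   3    0    0
   P4   0    0   -4
   P5   0   -1    0

Candidate y = [0, 1, 0, 1, 0, 0]; check y·C column-wise:
  col α: 1·-3 + 0·-3 + 1·3 = 0
  col β: 0·3 + 1·0 + 1·0 + 0·-1 = 0
  col γ: 1·0 + 0·4 + 1·0 + 0·-4 = 0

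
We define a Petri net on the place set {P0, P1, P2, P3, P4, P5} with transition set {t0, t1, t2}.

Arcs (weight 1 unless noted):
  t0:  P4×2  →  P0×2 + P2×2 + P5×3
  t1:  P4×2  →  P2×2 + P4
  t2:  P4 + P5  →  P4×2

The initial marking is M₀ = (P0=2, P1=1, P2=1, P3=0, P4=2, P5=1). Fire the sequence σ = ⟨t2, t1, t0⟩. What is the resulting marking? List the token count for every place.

(P0=4, P1=1, P2=5, P3=0, P4=0, P5=3)

step 1: fire t2:  (P0=2, P1=1, P2=1, P3=0, P4=2, P5=1) → (P0=2, P1=1, P2=1, P3=0, P4=3, P5=0)
step 2: fire t1:  (P0=2, P1=1, P2=1, P3=0, P4=3, P5=0) → (P0=2, P1=1, P2=3, P3=0, P4=2, P5=0)
step 3: fire t0:  (P0=2, P1=1, P2=3, P3=0, P4=2, P5=0) → (P0=4, P1=1, P2=5, P3=0, P4=0, P5=3)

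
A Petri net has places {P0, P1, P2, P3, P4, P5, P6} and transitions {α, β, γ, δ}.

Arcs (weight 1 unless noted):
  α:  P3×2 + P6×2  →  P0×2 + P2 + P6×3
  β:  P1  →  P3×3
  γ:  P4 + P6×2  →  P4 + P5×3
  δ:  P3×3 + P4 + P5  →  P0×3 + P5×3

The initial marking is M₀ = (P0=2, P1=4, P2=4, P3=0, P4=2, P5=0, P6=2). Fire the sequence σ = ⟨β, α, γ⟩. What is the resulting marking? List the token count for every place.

(P0=4, P1=3, P2=5, P3=1, P4=2, P5=3, P6=1)

step 1: fire β:  (P0=2, P1=4, P2=4, P3=0, P4=2, P5=0, P6=2) → (P0=2, P1=3, P2=4, P3=3, P4=2, P5=0, P6=2)
step 2: fire α:  (P0=2, P1=3, P2=4, P3=3, P4=2, P5=0, P6=2) → (P0=4, P1=3, P2=5, P3=1, P4=2, P5=0, P6=3)
step 3: fire γ:  (P0=4, P1=3, P2=5, P3=1, P4=2, P5=0, P6=3) → (P0=4, P1=3, P2=5, P3=1, P4=2, P5=3, P6=1)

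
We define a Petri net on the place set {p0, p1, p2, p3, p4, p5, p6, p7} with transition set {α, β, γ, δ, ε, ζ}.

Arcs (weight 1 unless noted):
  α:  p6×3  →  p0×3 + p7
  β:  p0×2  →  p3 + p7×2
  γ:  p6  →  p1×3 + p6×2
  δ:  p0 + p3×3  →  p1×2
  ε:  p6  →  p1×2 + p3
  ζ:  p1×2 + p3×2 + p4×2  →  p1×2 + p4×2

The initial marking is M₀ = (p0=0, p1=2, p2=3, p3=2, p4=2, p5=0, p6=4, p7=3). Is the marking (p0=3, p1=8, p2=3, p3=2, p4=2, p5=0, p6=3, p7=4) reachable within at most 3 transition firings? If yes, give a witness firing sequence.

step 1: fire α:  (p0=0, p1=2, p2=3, p3=2, p4=2, p5=0, p6=4, p7=3) → (p0=3, p1=2, p2=3, p3=2, p4=2, p5=0, p6=1, p7=4)
step 2: fire γ:  (p0=3, p1=2, p2=3, p3=2, p4=2, p5=0, p6=1, p7=4) → (p0=3, p1=5, p2=3, p3=2, p4=2, p5=0, p6=2, p7=4)
step 3: fire γ:  (p0=3, p1=5, p2=3, p3=2, p4=2, p5=0, p6=2, p7=4) → (p0=3, p1=8, p2=3, p3=2, p4=2, p5=0, p6=3, p7=4)

YES — reachable via ⟨α, γ, γ⟩ (3 firings)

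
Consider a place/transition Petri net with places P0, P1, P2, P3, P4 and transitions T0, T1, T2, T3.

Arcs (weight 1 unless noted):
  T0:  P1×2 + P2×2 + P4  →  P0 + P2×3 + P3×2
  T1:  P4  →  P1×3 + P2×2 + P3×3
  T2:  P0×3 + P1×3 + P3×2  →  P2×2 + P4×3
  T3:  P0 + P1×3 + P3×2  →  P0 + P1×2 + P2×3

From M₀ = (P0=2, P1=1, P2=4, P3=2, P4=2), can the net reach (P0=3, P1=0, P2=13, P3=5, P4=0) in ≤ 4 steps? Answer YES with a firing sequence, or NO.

depth 0: 1 marking
depth 1: 2 markings reached so far
depth 2: 5 markings reached so far
depth 3: 8 markings reached so far
depth 4: 10 markings reached so far
target is not among the 10 markings reachable within 4 steps

NO — not reachable within 4 firings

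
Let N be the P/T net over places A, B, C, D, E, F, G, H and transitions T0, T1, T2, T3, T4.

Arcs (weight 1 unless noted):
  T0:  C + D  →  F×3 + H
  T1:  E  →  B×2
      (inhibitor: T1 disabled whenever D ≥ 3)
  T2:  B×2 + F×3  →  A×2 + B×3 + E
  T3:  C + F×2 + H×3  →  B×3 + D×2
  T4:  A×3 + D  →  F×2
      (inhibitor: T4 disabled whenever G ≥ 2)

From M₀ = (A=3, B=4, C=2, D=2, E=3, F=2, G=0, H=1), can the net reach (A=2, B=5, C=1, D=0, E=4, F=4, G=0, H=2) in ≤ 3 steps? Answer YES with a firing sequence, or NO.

step 1: fire T0:  (A=3, B=4, C=2, D=2, E=3, F=2, G=0, H=1) → (A=3, B=4, C=1, D=1, E=3, F=5, G=0, H=2)
step 2: fire T2:  (A=3, B=4, C=1, D=1, E=3, F=5, G=0, H=2) → (A=5, B=5, C=1, D=1, E=4, F=2, G=0, H=2)
step 3: fire T4:  (A=5, B=5, C=1, D=1, E=4, F=2, G=0, H=2) → (A=2, B=5, C=1, D=0, E=4, F=4, G=0, H=2)

YES — reachable via ⟨T0, T2, T4⟩ (3 firings)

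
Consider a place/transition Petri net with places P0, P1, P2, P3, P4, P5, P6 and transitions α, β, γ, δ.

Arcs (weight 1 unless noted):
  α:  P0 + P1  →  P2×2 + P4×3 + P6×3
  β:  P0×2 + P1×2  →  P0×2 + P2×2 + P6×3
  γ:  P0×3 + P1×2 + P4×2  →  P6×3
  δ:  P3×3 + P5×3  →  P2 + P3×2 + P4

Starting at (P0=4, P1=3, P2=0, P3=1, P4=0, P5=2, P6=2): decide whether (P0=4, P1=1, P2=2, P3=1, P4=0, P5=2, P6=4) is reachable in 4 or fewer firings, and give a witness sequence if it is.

NO — not reachable within 4 firings

depth 0: 1 marking
depth 1: 3 markings reached so far
depth 2: 6 markings reached so far
depth 3: 7 markings reached so far
depth 4: 7 markings reached so far
(frontier empty at depth 4; search complete)
target is not among the 7 markings reachable within 4 steps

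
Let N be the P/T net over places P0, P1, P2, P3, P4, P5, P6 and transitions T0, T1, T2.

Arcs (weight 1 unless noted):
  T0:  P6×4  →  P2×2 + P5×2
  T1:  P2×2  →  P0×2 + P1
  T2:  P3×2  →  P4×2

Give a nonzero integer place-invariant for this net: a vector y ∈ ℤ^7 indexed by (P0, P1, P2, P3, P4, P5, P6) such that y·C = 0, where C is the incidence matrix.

Incidence matrix C (rows=places, cols=transitions):
       T0   T1   T2
   P0   0    2    0
   P1   0    1    0
   P2   2   -2    0
   P3   0    0   -2
   P4   0    0    2
   P5   2    0    0
   P6  -4    0    0

Candidate y = [1, -2, 0, 0, 0, 0, 0]; check y·C column-wise:
  col T0: 1·0 + -2·0 + 0·2 + 0·2 + 0·-4 = 0
  col T1: 1·2 + -2·1 + 0·-2 = 0
  col T2: 1·0 + -2·0 + 0·-2 + 0·2 = 0

y = (P0:1, P1:-2, P2:0, P3:0, P4:0, P5:0, P6:0)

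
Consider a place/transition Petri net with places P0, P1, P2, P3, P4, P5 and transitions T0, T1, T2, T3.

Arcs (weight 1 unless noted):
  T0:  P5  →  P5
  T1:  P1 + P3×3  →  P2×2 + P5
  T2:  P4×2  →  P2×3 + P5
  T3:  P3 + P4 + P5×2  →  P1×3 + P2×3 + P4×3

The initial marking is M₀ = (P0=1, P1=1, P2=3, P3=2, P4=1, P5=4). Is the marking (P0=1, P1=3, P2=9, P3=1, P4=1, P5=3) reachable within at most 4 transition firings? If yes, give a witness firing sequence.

depth 0: 1 marking
depth 1: 2 markings reached so far
depth 2: 4 markings reached so far
depth 3: 5 markings reached so far
depth 4: 6 markings reached so far
target is not among the 6 markings reachable within 4 steps

NO — not reachable within 4 firings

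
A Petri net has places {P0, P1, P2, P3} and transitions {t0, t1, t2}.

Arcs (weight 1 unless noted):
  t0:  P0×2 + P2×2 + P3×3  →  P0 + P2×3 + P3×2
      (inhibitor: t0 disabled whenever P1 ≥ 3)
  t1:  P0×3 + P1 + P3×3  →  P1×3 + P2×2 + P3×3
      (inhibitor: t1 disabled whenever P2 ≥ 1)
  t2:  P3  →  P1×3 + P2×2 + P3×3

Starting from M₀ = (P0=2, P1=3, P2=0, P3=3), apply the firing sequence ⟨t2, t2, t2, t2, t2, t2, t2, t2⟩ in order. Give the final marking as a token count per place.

(P0=2, P1=27, P2=16, P3=19)

step 1: fire t2:  (P0=2, P1=3, P2=0, P3=3) → (P0=2, P1=6, P2=2, P3=5)
step 2: fire t2:  (P0=2, P1=6, P2=2, P3=5) → (P0=2, P1=9, P2=4, P3=7)
step 3: fire t2:  (P0=2, P1=9, P2=4, P3=7) → (P0=2, P1=12, P2=6, P3=9)
step 4: fire t2:  (P0=2, P1=12, P2=6, P3=9) → (P0=2, P1=15, P2=8, P3=11)
step 5: fire t2:  (P0=2, P1=15, P2=8, P3=11) → (P0=2, P1=18, P2=10, P3=13)
step 6: fire t2:  (P0=2, P1=18, P2=10, P3=13) → (P0=2, P1=21, P2=12, P3=15)
step 7: fire t2:  (P0=2, P1=21, P2=12, P3=15) → (P0=2, P1=24, P2=14, P3=17)
step 8: fire t2:  (P0=2, P1=24, P2=14, P3=17) → (P0=2, P1=27, P2=16, P3=19)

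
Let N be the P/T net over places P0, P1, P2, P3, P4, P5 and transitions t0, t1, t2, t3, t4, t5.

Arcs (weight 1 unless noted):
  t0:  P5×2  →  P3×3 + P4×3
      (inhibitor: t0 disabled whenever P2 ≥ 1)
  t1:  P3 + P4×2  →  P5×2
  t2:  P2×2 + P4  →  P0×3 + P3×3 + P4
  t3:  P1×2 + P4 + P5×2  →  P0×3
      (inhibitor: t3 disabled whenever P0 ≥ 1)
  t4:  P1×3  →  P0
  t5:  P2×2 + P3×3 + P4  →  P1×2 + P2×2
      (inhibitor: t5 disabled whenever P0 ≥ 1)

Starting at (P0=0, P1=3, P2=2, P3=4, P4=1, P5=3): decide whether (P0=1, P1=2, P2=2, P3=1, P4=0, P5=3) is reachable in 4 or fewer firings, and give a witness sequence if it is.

step 1: fire t5:  (P0=0, P1=3, P2=2, P3=4, P4=1, P5=3) → (P0=0, P1=5, P2=2, P3=1, P4=0, P5=3)
step 2: fire t4:  (P0=0, P1=5, P2=2, P3=1, P4=0, P5=3) → (P0=1, P1=2, P2=2, P3=1, P4=0, P5=3)

YES — reachable via ⟨t5, t4⟩ (2 firings)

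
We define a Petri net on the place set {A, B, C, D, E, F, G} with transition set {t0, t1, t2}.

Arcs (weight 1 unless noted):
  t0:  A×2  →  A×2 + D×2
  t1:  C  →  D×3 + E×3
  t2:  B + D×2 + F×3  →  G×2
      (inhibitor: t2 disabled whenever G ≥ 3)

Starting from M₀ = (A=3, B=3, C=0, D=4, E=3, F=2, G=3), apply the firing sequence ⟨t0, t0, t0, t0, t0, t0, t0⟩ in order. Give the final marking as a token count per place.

(A=3, B=3, C=0, D=18, E=3, F=2, G=3)

step 1: fire t0:  (A=3, B=3, C=0, D=4, E=3, F=2, G=3) → (A=3, B=3, C=0, D=6, E=3, F=2, G=3)
step 2: fire t0:  (A=3, B=3, C=0, D=6, E=3, F=2, G=3) → (A=3, B=3, C=0, D=8, E=3, F=2, G=3)
step 3: fire t0:  (A=3, B=3, C=0, D=8, E=3, F=2, G=3) → (A=3, B=3, C=0, D=10, E=3, F=2, G=3)
step 4: fire t0:  (A=3, B=3, C=0, D=10, E=3, F=2, G=3) → (A=3, B=3, C=0, D=12, E=3, F=2, G=3)
step 5: fire t0:  (A=3, B=3, C=0, D=12, E=3, F=2, G=3) → (A=3, B=3, C=0, D=14, E=3, F=2, G=3)
step 6: fire t0:  (A=3, B=3, C=0, D=14, E=3, F=2, G=3) → (A=3, B=3, C=0, D=16, E=3, F=2, G=3)
step 7: fire t0:  (A=3, B=3, C=0, D=16, E=3, F=2, G=3) → (A=3, B=3, C=0, D=18, E=3, F=2, G=3)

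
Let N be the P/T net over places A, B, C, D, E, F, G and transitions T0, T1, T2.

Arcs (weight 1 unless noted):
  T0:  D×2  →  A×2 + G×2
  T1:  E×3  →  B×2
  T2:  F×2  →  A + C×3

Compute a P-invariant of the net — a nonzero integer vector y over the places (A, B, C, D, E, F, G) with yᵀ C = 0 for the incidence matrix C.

Incidence matrix C (rows=places, cols=transitions):
       T0   T1   T2
    A   2    0    1
    B   0    2    0
    C   0    0    3
    D  -2    0    0
    E   0   -3    0
    F   0    0   -2
    G   2    0    0

Candidate y = [3, 0, -1, 3, 0, 0, 0]; check y·C column-wise:
  col T0: 3·2 + -1·0 + 3·-2 + 0·2 = 0
  col T1: 3·0 + 0·2 + -1·0 + 3·0 + 0·-3 = 0
  col T2: 3·1 + -1·3 + 3·0 + 0·-2 = 0

y = (A:3, B:0, C:-1, D:3, E:0, F:0, G:0)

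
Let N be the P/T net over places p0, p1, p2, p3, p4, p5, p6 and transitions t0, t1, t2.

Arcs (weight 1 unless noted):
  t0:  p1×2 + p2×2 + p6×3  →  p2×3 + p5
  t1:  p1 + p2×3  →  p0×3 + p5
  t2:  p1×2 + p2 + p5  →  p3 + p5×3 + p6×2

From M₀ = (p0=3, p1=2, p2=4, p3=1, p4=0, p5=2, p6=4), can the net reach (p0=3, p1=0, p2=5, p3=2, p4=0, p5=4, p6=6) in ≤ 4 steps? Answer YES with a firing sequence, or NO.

NO — not reachable within 4 firings

depth 0: 1 marking
depth 1: 4 markings reached so far
depth 2: 4 markings reached so far
(frontier empty at depth 2; search complete)
target is not among the 4 markings reachable within 4 steps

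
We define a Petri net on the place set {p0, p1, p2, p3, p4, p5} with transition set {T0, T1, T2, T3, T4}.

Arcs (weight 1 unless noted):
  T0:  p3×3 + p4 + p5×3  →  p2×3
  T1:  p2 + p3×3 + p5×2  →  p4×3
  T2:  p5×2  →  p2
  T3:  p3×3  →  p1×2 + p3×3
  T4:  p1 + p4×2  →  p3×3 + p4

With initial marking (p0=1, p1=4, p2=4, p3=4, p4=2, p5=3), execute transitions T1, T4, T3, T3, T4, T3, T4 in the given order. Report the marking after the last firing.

(p0=1, p1=7, p2=3, p3=10, p4=2, p5=1)

step 1: fire T1:  (p0=1, p1=4, p2=4, p3=4, p4=2, p5=3) → (p0=1, p1=4, p2=3, p3=1, p4=5, p5=1)
step 2: fire T4:  (p0=1, p1=4, p2=3, p3=1, p4=5, p5=1) → (p0=1, p1=3, p2=3, p3=4, p4=4, p5=1)
step 3: fire T3:  (p0=1, p1=3, p2=3, p3=4, p4=4, p5=1) → (p0=1, p1=5, p2=3, p3=4, p4=4, p5=1)
step 4: fire T3:  (p0=1, p1=5, p2=3, p3=4, p4=4, p5=1) → (p0=1, p1=7, p2=3, p3=4, p4=4, p5=1)
step 5: fire T4:  (p0=1, p1=7, p2=3, p3=4, p4=4, p5=1) → (p0=1, p1=6, p2=3, p3=7, p4=3, p5=1)
step 6: fire T3:  (p0=1, p1=6, p2=3, p3=7, p4=3, p5=1) → (p0=1, p1=8, p2=3, p3=7, p4=3, p5=1)
step 7: fire T4:  (p0=1, p1=8, p2=3, p3=7, p4=3, p5=1) → (p0=1, p1=7, p2=3, p3=10, p4=2, p5=1)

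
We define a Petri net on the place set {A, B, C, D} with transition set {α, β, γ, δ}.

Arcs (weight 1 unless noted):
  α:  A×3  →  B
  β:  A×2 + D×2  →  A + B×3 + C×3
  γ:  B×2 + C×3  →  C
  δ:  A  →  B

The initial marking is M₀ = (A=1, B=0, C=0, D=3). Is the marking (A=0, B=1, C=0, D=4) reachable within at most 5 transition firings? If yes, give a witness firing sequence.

NO — not reachable within 5 firings

depth 0: 1 marking
depth 1: 2 markings reached so far
depth 2: 2 markings reached so far
(frontier empty at depth 2; search complete)
target is not among the 2 markings reachable within 5 steps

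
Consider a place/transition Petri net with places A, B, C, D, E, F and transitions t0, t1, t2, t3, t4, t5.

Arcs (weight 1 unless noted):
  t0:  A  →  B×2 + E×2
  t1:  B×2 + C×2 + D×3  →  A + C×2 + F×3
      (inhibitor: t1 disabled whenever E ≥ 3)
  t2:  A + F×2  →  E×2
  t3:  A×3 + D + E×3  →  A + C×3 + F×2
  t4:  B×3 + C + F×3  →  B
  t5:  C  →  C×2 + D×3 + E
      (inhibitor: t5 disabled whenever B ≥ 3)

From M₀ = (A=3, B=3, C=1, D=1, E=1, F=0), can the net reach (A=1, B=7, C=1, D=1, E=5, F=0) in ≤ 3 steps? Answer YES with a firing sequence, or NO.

YES — reachable via ⟨t0, t0⟩ (2 firings)

step 1: fire t0:  (A=3, B=3, C=1, D=1, E=1, F=0) → (A=2, B=5, C=1, D=1, E=3, F=0)
step 2: fire t0:  (A=2, B=5, C=1, D=1, E=3, F=0) → (A=1, B=7, C=1, D=1, E=5, F=0)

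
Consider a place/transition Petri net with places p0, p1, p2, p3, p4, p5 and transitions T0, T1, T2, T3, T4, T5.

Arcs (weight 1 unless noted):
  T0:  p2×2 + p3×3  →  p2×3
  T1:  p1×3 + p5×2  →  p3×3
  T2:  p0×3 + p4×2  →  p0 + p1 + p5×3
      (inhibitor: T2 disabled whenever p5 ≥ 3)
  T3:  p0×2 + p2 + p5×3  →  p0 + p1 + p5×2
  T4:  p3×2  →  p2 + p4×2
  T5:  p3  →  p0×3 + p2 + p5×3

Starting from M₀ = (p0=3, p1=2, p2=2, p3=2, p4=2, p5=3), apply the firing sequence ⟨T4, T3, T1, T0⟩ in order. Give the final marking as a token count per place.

(p0=2, p1=0, p2=3, p3=0, p4=4, p5=0)

step 1: fire T4:  (p0=3, p1=2, p2=2, p3=2, p4=2, p5=3) → (p0=3, p1=2, p2=3, p3=0, p4=4, p5=3)
step 2: fire T3:  (p0=3, p1=2, p2=3, p3=0, p4=4, p5=3) → (p0=2, p1=3, p2=2, p3=0, p4=4, p5=2)
step 3: fire T1:  (p0=2, p1=3, p2=2, p3=0, p4=4, p5=2) → (p0=2, p1=0, p2=2, p3=3, p4=4, p5=0)
step 4: fire T0:  (p0=2, p1=0, p2=2, p3=3, p4=4, p5=0) → (p0=2, p1=0, p2=3, p3=0, p4=4, p5=0)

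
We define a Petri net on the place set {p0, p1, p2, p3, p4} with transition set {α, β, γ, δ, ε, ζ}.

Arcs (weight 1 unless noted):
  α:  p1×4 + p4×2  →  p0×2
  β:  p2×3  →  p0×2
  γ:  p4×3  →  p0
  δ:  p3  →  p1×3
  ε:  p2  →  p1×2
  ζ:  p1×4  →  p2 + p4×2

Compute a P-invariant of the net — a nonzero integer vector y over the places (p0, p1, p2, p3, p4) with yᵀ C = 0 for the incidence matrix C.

Incidence matrix C (rows=places, cols=transitions):
        α    β    γ    δ    ε    ζ
   p0   2    2    1    0    0    0
   p1  -4    0    0    3    2   -4
   p2   0   -3    0    0   -1    1
   p3   0    0    0   -1    0    0
   p4  -2    0   -3    0    0    2

Candidate y = [3, 1, 2, 3, 1]; check y·C column-wise:
  col α: 3·2 + 1·-4 + 2·0 + 3·0 + 1·-2 = 0
  col β: 3·2 + 1·0 + 2·-3 + 3·0 + 1·0 = 0
  col γ: 3·1 + 1·0 + 2·0 + 3·0 + 1·-3 = 0
  col δ: 3·0 + 1·3 + 2·0 + 3·-1 + 1·0 = 0
  col ε: 3·0 + 1·2 + 2·-1 + 3·0 + 1·0 = 0
  col ζ: 3·0 + 1·-4 + 2·1 + 3·0 + 1·2 = 0

y = (p0:3, p1:1, p2:2, p3:3, p4:1)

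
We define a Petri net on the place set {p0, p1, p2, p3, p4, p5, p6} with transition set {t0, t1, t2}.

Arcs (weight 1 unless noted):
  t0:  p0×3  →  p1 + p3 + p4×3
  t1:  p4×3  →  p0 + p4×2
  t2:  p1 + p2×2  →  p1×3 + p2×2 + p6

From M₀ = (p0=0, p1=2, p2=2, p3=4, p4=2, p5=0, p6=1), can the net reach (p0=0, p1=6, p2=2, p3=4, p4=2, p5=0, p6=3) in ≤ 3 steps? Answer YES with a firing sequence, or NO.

YES — reachable via ⟨t2, t2⟩ (2 firings)

step 1: fire t2:  (p0=0, p1=2, p2=2, p3=4, p4=2, p5=0, p6=1) → (p0=0, p1=4, p2=2, p3=4, p4=2, p5=0, p6=2)
step 2: fire t2:  (p0=0, p1=4, p2=2, p3=4, p4=2, p5=0, p6=2) → (p0=0, p1=6, p2=2, p3=4, p4=2, p5=0, p6=3)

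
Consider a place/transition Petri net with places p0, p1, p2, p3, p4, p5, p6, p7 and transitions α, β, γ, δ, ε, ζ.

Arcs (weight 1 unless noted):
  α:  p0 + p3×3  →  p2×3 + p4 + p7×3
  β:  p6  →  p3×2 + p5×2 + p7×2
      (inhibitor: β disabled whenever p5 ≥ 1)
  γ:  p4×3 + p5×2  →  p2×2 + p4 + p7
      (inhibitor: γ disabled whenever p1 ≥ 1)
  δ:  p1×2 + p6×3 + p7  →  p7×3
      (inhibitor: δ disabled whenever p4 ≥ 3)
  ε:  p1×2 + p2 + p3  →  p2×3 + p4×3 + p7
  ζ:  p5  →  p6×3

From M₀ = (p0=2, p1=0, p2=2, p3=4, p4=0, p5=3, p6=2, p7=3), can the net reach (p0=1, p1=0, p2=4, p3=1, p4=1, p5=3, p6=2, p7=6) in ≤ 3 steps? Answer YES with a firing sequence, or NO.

NO — not reachable within 3 firings

depth 0: 1 marking
depth 1: 3 markings reached so far
depth 2: 5 markings reached so far
depth 3: 7 markings reached so far
target is not among the 7 markings reachable within 3 steps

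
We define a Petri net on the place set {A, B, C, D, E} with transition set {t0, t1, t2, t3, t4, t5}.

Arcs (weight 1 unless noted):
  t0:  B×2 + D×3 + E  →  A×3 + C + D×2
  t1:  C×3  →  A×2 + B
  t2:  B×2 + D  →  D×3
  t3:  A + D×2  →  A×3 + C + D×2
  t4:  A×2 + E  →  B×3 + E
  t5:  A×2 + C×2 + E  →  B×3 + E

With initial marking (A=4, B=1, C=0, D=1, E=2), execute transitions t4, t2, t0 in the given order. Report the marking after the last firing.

step 1: fire t4:  (A=4, B=1, C=0, D=1, E=2) → (A=2, B=4, C=0, D=1, E=2)
step 2: fire t2:  (A=2, B=4, C=0, D=1, E=2) → (A=2, B=2, C=0, D=3, E=2)
step 3: fire t0:  (A=2, B=2, C=0, D=3, E=2) → (A=5, B=0, C=1, D=2, E=1)

(A=5, B=0, C=1, D=2, E=1)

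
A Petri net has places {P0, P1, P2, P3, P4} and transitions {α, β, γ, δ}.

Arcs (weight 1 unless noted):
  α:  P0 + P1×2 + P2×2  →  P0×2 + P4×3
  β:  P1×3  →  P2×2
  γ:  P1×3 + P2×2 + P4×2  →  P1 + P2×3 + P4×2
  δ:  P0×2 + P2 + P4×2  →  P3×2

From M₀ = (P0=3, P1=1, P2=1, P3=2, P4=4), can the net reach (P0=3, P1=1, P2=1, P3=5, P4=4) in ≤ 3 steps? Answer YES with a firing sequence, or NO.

NO — not reachable within 3 firings

depth 0: 1 marking
depth 1: 2 markings reached so far
depth 2: 2 markings reached so far
(frontier empty at depth 2; search complete)
target is not among the 2 markings reachable within 3 steps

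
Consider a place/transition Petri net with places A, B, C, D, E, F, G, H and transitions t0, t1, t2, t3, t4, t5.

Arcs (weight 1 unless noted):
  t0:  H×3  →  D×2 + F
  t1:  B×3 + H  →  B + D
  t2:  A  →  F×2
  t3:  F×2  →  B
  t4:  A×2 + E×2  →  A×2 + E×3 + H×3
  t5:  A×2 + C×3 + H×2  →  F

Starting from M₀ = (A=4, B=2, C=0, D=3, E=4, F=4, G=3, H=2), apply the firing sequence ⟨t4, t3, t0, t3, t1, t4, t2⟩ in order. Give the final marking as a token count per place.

(A=3, B=2, C=0, D=6, E=6, F=3, G=3, H=4)

step 1: fire t4:  (A=4, B=2, C=0, D=3, E=4, F=4, G=3, H=2) → (A=4, B=2, C=0, D=3, E=5, F=4, G=3, H=5)
step 2: fire t3:  (A=4, B=2, C=0, D=3, E=5, F=4, G=3, H=5) → (A=4, B=3, C=0, D=3, E=5, F=2, G=3, H=5)
step 3: fire t0:  (A=4, B=3, C=0, D=3, E=5, F=2, G=3, H=5) → (A=4, B=3, C=0, D=5, E=5, F=3, G=3, H=2)
step 4: fire t3:  (A=4, B=3, C=0, D=5, E=5, F=3, G=3, H=2) → (A=4, B=4, C=0, D=5, E=5, F=1, G=3, H=2)
step 5: fire t1:  (A=4, B=4, C=0, D=5, E=5, F=1, G=3, H=2) → (A=4, B=2, C=0, D=6, E=5, F=1, G=3, H=1)
step 6: fire t4:  (A=4, B=2, C=0, D=6, E=5, F=1, G=3, H=1) → (A=4, B=2, C=0, D=6, E=6, F=1, G=3, H=4)
step 7: fire t2:  (A=4, B=2, C=0, D=6, E=6, F=1, G=3, H=4) → (A=3, B=2, C=0, D=6, E=6, F=3, G=3, H=4)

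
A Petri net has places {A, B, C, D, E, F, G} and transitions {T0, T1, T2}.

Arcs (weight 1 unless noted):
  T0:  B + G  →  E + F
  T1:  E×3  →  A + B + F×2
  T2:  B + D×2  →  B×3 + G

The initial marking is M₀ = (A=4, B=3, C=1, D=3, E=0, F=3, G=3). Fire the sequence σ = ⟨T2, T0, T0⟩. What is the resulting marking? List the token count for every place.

step 1: fire T2:  (A=4, B=3, C=1, D=3, E=0, F=3, G=3) → (A=4, B=5, C=1, D=1, E=0, F=3, G=4)
step 2: fire T0:  (A=4, B=5, C=1, D=1, E=0, F=3, G=4) → (A=4, B=4, C=1, D=1, E=1, F=4, G=3)
step 3: fire T0:  (A=4, B=4, C=1, D=1, E=1, F=4, G=3) → (A=4, B=3, C=1, D=1, E=2, F=5, G=2)

(A=4, B=3, C=1, D=1, E=2, F=5, G=2)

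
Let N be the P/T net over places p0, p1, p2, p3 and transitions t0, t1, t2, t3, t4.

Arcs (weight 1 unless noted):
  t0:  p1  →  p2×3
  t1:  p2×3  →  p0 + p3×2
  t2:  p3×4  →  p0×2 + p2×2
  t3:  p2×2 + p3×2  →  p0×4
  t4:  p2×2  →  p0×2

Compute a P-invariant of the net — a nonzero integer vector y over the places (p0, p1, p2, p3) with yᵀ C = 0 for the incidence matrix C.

Incidence matrix C (rows=places, cols=transitions):
       t0   t1   t2   t3   t4
   p0   0    1    2    4    2
   p1  -1    0    0    0    0
   p2   3   -3    2   -2   -2
   p3   0    2   -4   -2    0

Candidate y = [1, 3, 1, 1]; check y·C column-wise:
  col t0: 1·0 + 3·-1 + 1·3 + 1·0 = 0
  col t1: 1·1 + 3·0 + 1·-3 + 1·2 = 0
  col t2: 1·2 + 3·0 + 1·2 + 1·-4 = 0
  col t3: 1·4 + 3·0 + 1·-2 + 1·-2 = 0
  col t4: 1·2 + 3·0 + 1·-2 + 1·0 = 0

y = (p0:1, p1:3, p2:1, p3:1)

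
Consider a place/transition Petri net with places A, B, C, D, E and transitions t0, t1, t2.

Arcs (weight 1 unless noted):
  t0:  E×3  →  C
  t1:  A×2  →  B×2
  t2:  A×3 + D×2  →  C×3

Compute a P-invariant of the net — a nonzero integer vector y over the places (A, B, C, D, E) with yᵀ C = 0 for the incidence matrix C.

Incidence matrix C (rows=places, cols=transitions):
       t0   t1   t2
    A   0   -2   -3
    B   0    2    0
    C   1    0    3
    D   0    0   -2
    E  -3    0    0

Candidate y = [2, 2, 0, -3, 0]; check y·C column-wise:
  col t0: 2·0 + 2·0 + 0·1 + -3·0 + 0·-3 = 0
  col t1: 2·-2 + 2·2 + -3·0 = 0
  col t2: 2·-3 + 2·0 + 0·3 + -3·-2 = 0

y = (A:2, B:2, C:0, D:-3, E:0)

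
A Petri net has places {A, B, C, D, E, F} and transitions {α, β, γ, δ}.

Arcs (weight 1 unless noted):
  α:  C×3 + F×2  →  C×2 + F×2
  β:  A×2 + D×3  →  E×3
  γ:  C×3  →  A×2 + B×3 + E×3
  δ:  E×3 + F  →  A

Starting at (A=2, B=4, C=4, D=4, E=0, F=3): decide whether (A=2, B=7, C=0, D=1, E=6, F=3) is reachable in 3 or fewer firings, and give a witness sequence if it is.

YES — reachable via ⟨α, β, γ⟩ (3 firings)

step 1: fire α:  (A=2, B=4, C=4, D=4, E=0, F=3) → (A=2, B=4, C=3, D=4, E=0, F=3)
step 2: fire β:  (A=2, B=4, C=3, D=4, E=0, F=3) → (A=0, B=4, C=3, D=1, E=3, F=3)
step 3: fire γ:  (A=0, B=4, C=3, D=1, E=3, F=3) → (A=2, B=7, C=0, D=1, E=6, F=3)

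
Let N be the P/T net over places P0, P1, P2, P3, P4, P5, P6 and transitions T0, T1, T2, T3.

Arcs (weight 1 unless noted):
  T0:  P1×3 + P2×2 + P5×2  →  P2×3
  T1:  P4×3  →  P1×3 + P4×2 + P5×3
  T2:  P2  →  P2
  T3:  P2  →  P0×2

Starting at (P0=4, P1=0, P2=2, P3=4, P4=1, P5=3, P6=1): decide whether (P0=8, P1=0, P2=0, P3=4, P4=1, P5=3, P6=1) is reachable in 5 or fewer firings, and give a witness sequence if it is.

step 1: fire T3:  (P0=4, P1=0, P2=2, P3=4, P4=1, P5=3, P6=1) → (P0=6, P1=0, P2=1, P3=4, P4=1, P5=3, P6=1)
step 2: fire T3:  (P0=6, P1=0, P2=1, P3=4, P4=1, P5=3, P6=1) → (P0=8, P1=0, P2=0, P3=4, P4=1, P5=3, P6=1)

YES — reachable via ⟨T3, T3⟩ (2 firings)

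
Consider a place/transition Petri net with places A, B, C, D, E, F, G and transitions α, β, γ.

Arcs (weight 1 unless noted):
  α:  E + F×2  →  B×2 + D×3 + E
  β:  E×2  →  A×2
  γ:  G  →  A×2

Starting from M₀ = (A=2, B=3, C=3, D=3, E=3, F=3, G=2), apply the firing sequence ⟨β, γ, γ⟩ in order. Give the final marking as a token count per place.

(A=8, B=3, C=3, D=3, E=1, F=3, G=0)

step 1: fire β:  (A=2, B=3, C=3, D=3, E=3, F=3, G=2) → (A=4, B=3, C=3, D=3, E=1, F=3, G=2)
step 2: fire γ:  (A=4, B=3, C=3, D=3, E=1, F=3, G=2) → (A=6, B=3, C=3, D=3, E=1, F=3, G=1)
step 3: fire γ:  (A=6, B=3, C=3, D=3, E=1, F=3, G=1) → (A=8, B=3, C=3, D=3, E=1, F=3, G=0)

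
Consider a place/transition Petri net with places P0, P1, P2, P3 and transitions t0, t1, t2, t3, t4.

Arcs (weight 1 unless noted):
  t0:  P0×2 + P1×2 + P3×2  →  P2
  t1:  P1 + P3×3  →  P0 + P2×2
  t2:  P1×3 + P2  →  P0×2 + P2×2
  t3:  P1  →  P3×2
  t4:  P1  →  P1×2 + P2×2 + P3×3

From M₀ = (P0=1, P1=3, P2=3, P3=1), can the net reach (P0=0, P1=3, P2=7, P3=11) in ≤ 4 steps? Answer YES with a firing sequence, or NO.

depth 0: 1 marking
depth 1: 4 markings reached so far
depth 2: 10 markings reached so far
depth 3: 20 markings reached so far
depth 4: 35 markings reached so far
target is not among the 35 markings reachable within 4 steps

NO — not reachable within 4 firings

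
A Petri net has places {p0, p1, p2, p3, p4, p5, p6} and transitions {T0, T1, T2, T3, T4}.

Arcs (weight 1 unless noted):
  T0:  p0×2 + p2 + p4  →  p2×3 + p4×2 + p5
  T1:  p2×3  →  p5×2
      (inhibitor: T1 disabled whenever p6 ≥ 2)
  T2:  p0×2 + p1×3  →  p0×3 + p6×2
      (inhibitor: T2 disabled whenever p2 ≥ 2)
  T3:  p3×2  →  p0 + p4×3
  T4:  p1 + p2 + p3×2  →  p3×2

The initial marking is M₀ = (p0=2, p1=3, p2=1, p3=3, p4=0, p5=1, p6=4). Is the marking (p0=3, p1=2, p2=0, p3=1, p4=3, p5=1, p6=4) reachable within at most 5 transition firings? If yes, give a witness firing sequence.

YES — reachable via ⟨T4, T3⟩ (2 firings)

step 1: fire T4:  (p0=2, p1=3, p2=1, p3=3, p4=0, p5=1, p6=4) → (p0=2, p1=2, p2=0, p3=3, p4=0, p5=1, p6=4)
step 2: fire T3:  (p0=2, p1=2, p2=0, p3=3, p4=0, p5=1, p6=4) → (p0=3, p1=2, p2=0, p3=1, p4=3, p5=1, p6=4)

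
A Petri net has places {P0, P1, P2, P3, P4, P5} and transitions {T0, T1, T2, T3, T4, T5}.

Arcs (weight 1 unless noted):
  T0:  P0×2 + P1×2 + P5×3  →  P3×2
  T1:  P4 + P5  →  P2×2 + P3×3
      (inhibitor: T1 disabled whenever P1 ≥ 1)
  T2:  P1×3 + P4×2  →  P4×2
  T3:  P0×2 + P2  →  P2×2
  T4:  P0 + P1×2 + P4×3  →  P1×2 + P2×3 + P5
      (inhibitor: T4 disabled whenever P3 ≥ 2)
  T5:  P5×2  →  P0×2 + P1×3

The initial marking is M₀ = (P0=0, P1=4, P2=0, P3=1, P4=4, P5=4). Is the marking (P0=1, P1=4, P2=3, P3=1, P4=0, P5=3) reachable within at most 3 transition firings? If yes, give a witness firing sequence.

NO — not reachable within 3 firings

depth 0: 1 marking
depth 1: 3 markings reached so far
depth 2: 6 markings reached so far
depth 3: 10 markings reached so far
target is not among the 10 markings reachable within 3 steps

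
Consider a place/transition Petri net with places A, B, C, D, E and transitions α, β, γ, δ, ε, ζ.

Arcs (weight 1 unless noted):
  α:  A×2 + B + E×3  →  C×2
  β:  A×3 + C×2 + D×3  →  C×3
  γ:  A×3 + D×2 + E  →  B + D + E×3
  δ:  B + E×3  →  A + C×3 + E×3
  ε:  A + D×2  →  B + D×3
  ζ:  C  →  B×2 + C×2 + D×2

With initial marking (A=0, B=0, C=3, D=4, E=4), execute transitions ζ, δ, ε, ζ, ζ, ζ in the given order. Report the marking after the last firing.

(A=0, B=8, C=10, D=13, E=4)

step 1: fire ζ:  (A=0, B=0, C=3, D=4, E=4) → (A=0, B=2, C=4, D=6, E=4)
step 2: fire δ:  (A=0, B=2, C=4, D=6, E=4) → (A=1, B=1, C=7, D=6, E=4)
step 3: fire ε:  (A=1, B=1, C=7, D=6, E=4) → (A=0, B=2, C=7, D=7, E=4)
step 4: fire ζ:  (A=0, B=2, C=7, D=7, E=4) → (A=0, B=4, C=8, D=9, E=4)
step 5: fire ζ:  (A=0, B=4, C=8, D=9, E=4) → (A=0, B=6, C=9, D=11, E=4)
step 6: fire ζ:  (A=0, B=6, C=9, D=11, E=4) → (A=0, B=8, C=10, D=13, E=4)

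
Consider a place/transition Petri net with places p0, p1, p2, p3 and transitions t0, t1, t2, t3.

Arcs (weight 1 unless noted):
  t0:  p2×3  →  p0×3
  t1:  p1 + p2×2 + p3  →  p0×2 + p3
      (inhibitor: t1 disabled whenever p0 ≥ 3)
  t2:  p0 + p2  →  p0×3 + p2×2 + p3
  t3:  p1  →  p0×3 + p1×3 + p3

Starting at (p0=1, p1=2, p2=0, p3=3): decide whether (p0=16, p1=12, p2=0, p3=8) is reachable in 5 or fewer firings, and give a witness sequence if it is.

YES — reachable via ⟨t3, t3, t3, t3, t3⟩ (5 firings)

step 1: fire t3:  (p0=1, p1=2, p2=0, p3=3) → (p0=4, p1=4, p2=0, p3=4)
step 2: fire t3:  (p0=4, p1=4, p2=0, p3=4) → (p0=7, p1=6, p2=0, p3=5)
step 3: fire t3:  (p0=7, p1=6, p2=0, p3=5) → (p0=10, p1=8, p2=0, p3=6)
step 4: fire t3:  (p0=10, p1=8, p2=0, p3=6) → (p0=13, p1=10, p2=0, p3=7)
step 5: fire t3:  (p0=13, p1=10, p2=0, p3=7) → (p0=16, p1=12, p2=0, p3=8)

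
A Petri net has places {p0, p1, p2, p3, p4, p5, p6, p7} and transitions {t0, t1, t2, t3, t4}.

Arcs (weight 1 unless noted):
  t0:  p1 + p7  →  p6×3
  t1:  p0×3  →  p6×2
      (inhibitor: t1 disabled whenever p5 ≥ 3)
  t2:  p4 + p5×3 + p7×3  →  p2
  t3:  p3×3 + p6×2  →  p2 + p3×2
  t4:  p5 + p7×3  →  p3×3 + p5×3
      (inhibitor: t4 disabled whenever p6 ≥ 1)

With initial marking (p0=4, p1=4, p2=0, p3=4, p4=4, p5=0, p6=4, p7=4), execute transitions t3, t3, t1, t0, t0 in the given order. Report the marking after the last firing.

(p0=1, p1=2, p2=2, p3=2, p4=4, p5=0, p6=8, p7=2)

step 1: fire t3:  (p0=4, p1=4, p2=0, p3=4, p4=4, p5=0, p6=4, p7=4) → (p0=4, p1=4, p2=1, p3=3, p4=4, p5=0, p6=2, p7=4)
step 2: fire t3:  (p0=4, p1=4, p2=1, p3=3, p4=4, p5=0, p6=2, p7=4) → (p0=4, p1=4, p2=2, p3=2, p4=4, p5=0, p6=0, p7=4)
step 3: fire t1:  (p0=4, p1=4, p2=2, p3=2, p4=4, p5=0, p6=0, p7=4) → (p0=1, p1=4, p2=2, p3=2, p4=4, p5=0, p6=2, p7=4)
step 4: fire t0:  (p0=1, p1=4, p2=2, p3=2, p4=4, p5=0, p6=2, p7=4) → (p0=1, p1=3, p2=2, p3=2, p4=4, p5=0, p6=5, p7=3)
step 5: fire t0:  (p0=1, p1=3, p2=2, p3=2, p4=4, p5=0, p6=5, p7=3) → (p0=1, p1=2, p2=2, p3=2, p4=4, p5=0, p6=8, p7=2)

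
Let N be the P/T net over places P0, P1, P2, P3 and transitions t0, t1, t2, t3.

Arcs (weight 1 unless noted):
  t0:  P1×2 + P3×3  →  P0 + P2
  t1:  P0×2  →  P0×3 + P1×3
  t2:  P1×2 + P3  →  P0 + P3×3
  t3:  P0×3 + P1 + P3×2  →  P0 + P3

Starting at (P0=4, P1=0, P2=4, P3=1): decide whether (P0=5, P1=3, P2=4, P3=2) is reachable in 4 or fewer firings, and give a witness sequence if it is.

step 1: fire t1:  (P0=4, P1=0, P2=4, P3=1) → (P0=5, P1=3, P2=4, P3=1)
step 2: fire t1:  (P0=5, P1=3, P2=4, P3=1) → (P0=6, P1=6, P2=4, P3=1)
step 3: fire t2:  (P0=6, P1=6, P2=4, P3=1) → (P0=7, P1=4, P2=4, P3=3)
step 4: fire t3:  (P0=7, P1=4, P2=4, P3=3) → (P0=5, P1=3, P2=4, P3=2)

YES — reachable via ⟨t1, t1, t2, t3⟩ (4 firings)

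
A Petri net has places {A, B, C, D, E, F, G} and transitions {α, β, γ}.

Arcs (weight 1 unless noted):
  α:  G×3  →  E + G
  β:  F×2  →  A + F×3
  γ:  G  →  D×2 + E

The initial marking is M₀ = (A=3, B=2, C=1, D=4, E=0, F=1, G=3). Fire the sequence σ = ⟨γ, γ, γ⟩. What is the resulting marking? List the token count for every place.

step 1: fire γ:  (A=3, B=2, C=1, D=4, E=0, F=1, G=3) → (A=3, B=2, C=1, D=6, E=1, F=1, G=2)
step 2: fire γ:  (A=3, B=2, C=1, D=6, E=1, F=1, G=2) → (A=3, B=2, C=1, D=8, E=2, F=1, G=1)
step 3: fire γ:  (A=3, B=2, C=1, D=8, E=2, F=1, G=1) → (A=3, B=2, C=1, D=10, E=3, F=1, G=0)

(A=3, B=2, C=1, D=10, E=3, F=1, G=0)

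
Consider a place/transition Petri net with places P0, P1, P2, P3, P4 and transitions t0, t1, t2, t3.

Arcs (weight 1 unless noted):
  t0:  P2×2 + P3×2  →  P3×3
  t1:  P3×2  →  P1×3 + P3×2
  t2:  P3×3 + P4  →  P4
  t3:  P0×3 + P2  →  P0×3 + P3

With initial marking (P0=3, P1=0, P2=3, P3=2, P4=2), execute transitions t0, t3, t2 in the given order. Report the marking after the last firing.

step 1: fire t0:  (P0=3, P1=0, P2=3, P3=2, P4=2) → (P0=3, P1=0, P2=1, P3=3, P4=2)
step 2: fire t3:  (P0=3, P1=0, P2=1, P3=3, P4=2) → (P0=3, P1=0, P2=0, P3=4, P4=2)
step 3: fire t2:  (P0=3, P1=0, P2=0, P3=4, P4=2) → (P0=3, P1=0, P2=0, P3=1, P4=2)

(P0=3, P1=0, P2=0, P3=1, P4=2)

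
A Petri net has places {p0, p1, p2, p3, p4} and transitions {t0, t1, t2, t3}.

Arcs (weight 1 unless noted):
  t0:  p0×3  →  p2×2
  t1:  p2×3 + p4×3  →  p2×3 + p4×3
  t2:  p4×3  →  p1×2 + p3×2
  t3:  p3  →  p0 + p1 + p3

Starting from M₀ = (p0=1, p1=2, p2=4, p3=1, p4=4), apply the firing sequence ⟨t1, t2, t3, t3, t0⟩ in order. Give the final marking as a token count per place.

(p0=0, p1=6, p2=6, p3=3, p4=1)

step 1: fire t1:  (p0=1, p1=2, p2=4, p3=1, p4=4) → (p0=1, p1=2, p2=4, p3=1, p4=4)
step 2: fire t2:  (p0=1, p1=2, p2=4, p3=1, p4=4) → (p0=1, p1=4, p2=4, p3=3, p4=1)
step 3: fire t3:  (p0=1, p1=4, p2=4, p3=3, p4=1) → (p0=2, p1=5, p2=4, p3=3, p4=1)
step 4: fire t3:  (p0=2, p1=5, p2=4, p3=3, p4=1) → (p0=3, p1=6, p2=4, p3=3, p4=1)
step 5: fire t0:  (p0=3, p1=6, p2=4, p3=3, p4=1) → (p0=0, p1=6, p2=6, p3=3, p4=1)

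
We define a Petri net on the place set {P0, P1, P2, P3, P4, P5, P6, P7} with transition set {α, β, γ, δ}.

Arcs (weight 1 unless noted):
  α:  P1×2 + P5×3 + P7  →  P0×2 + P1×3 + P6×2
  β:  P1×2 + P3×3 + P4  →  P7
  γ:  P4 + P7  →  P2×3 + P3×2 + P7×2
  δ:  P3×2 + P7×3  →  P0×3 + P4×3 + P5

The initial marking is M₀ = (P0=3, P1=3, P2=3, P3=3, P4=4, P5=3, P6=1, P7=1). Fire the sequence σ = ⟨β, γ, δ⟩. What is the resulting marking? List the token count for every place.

(P0=6, P1=1, P2=6, P3=0, P4=5, P5=4, P6=1, P7=0)

step 1: fire β:  (P0=3, P1=3, P2=3, P3=3, P4=4, P5=3, P6=1, P7=1) → (P0=3, P1=1, P2=3, P3=0, P4=3, P5=3, P6=1, P7=2)
step 2: fire γ:  (P0=3, P1=1, P2=3, P3=0, P4=3, P5=3, P6=1, P7=2) → (P0=3, P1=1, P2=6, P3=2, P4=2, P5=3, P6=1, P7=3)
step 3: fire δ:  (P0=3, P1=1, P2=6, P3=2, P4=2, P5=3, P6=1, P7=3) → (P0=6, P1=1, P2=6, P3=0, P4=5, P5=4, P6=1, P7=0)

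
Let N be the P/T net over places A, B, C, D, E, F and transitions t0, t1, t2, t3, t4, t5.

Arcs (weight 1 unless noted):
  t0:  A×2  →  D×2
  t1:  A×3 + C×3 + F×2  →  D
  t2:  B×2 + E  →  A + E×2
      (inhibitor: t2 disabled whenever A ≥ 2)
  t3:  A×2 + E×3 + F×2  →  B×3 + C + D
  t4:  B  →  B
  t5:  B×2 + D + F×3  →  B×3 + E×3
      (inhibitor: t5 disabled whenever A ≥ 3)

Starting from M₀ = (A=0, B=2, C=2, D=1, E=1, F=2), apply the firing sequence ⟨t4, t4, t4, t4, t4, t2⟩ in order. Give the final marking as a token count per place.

(A=1, B=0, C=2, D=1, E=2, F=2)

step 1: fire t4:  (A=0, B=2, C=2, D=1, E=1, F=2) → (A=0, B=2, C=2, D=1, E=1, F=2)
step 2: fire t4:  (A=0, B=2, C=2, D=1, E=1, F=2) → (A=0, B=2, C=2, D=1, E=1, F=2)
step 3: fire t4:  (A=0, B=2, C=2, D=1, E=1, F=2) → (A=0, B=2, C=2, D=1, E=1, F=2)
step 4: fire t4:  (A=0, B=2, C=2, D=1, E=1, F=2) → (A=0, B=2, C=2, D=1, E=1, F=2)
step 5: fire t4:  (A=0, B=2, C=2, D=1, E=1, F=2) → (A=0, B=2, C=2, D=1, E=1, F=2)
step 6: fire t2:  (A=0, B=2, C=2, D=1, E=1, F=2) → (A=1, B=0, C=2, D=1, E=2, F=2)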